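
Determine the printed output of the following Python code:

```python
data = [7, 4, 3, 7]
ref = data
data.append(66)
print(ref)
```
[7, 4, 3, 7, 66]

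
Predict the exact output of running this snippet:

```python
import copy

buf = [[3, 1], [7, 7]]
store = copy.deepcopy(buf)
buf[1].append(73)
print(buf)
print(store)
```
[[3, 1], [7, 7, 73]]
[[3, 1], [7, 7]]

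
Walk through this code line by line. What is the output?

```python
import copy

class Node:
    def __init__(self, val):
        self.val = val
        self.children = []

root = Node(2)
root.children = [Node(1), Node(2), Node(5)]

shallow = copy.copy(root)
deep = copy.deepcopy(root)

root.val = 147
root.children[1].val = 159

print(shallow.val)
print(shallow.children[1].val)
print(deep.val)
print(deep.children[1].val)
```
2
159
2
2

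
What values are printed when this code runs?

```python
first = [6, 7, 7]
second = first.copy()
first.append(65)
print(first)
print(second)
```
[6, 7, 7, 65]
[6, 7, 7]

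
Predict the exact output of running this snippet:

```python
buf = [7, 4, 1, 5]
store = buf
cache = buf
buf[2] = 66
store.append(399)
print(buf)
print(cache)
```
[7, 4, 66, 5, 399]
[7, 4, 66, 5, 399]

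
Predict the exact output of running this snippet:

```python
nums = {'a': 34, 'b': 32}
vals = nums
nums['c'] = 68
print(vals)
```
{'a': 34, 'b': 32, 'c': 68}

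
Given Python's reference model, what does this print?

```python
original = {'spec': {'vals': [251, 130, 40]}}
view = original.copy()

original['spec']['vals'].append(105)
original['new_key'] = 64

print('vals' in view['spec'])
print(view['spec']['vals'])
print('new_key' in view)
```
True
[251, 130, 40, 105]
False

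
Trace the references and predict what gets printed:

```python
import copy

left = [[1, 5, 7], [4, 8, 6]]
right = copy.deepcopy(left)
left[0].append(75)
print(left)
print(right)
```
[[1, 5, 7, 75], [4, 8, 6]]
[[1, 5, 7], [4, 8, 6]]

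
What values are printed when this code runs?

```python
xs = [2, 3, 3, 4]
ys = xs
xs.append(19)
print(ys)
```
[2, 3, 3, 4, 19]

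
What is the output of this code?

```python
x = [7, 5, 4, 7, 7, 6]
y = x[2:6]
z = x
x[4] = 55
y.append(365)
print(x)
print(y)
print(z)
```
[7, 5, 4, 7, 55, 6]
[4, 7, 7, 6, 365]
[7, 5, 4, 7, 55, 6]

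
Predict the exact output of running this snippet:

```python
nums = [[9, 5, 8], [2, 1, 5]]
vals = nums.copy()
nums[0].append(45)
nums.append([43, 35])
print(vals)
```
[[9, 5, 8, 45], [2, 1, 5]]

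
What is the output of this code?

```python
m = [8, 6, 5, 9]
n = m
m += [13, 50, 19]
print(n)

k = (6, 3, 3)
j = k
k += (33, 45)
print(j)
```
[8, 6, 5, 9, 13, 50, 19]
(6, 3, 3)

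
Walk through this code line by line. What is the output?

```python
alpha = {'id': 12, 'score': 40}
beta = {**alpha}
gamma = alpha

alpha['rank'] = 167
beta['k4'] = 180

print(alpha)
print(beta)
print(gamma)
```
{'id': 12, 'score': 40, 'rank': 167}
{'id': 12, 'score': 40, 'k4': 180}
{'id': 12, 'score': 40, 'rank': 167}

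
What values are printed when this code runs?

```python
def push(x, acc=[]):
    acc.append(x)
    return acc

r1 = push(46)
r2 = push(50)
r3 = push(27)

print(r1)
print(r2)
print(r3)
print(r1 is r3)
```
[46, 50, 27]
[46, 50, 27]
[46, 50, 27]
True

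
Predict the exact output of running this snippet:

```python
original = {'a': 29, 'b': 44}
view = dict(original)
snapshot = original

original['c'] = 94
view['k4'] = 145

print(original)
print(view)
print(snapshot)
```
{'a': 29, 'b': 44, 'c': 94}
{'a': 29, 'b': 44, 'k4': 145}
{'a': 29, 'b': 44, 'c': 94}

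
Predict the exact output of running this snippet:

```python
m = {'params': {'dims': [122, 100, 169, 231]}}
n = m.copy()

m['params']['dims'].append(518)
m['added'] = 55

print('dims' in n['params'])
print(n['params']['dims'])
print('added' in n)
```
True
[122, 100, 169, 231, 518]
False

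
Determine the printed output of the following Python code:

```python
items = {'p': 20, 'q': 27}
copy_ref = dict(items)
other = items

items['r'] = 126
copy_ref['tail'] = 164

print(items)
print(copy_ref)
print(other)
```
{'p': 20, 'q': 27, 'r': 126}
{'p': 20, 'q': 27, 'tail': 164}
{'p': 20, 'q': 27, 'r': 126}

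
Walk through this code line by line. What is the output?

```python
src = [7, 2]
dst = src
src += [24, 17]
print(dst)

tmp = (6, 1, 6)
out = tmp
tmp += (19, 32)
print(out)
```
[7, 2, 24, 17]
(6, 1, 6)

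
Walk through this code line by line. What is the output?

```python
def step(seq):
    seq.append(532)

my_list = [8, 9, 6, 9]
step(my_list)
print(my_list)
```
[8, 9, 6, 9, 532]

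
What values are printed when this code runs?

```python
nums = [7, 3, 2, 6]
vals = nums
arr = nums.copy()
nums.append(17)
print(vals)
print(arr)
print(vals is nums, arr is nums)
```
[7, 3, 2, 6, 17]
[7, 3, 2, 6]
True False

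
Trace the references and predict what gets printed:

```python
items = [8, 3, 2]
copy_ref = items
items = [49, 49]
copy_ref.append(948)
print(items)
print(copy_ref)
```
[49, 49]
[8, 3, 2, 948]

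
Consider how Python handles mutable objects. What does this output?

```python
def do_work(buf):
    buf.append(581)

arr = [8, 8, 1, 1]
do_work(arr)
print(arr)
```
[8, 8, 1, 1, 581]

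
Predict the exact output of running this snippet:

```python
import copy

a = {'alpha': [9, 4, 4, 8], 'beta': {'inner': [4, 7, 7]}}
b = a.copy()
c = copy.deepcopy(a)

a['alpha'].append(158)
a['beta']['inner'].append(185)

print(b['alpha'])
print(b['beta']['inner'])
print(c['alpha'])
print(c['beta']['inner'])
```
[9, 4, 4, 8, 158]
[4, 7, 7, 185]
[9, 4, 4, 8]
[4, 7, 7]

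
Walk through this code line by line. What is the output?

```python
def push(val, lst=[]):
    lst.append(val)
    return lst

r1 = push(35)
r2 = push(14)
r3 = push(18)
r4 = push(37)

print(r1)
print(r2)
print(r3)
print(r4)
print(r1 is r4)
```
[35, 14, 18, 37]
[35, 14, 18, 37]
[35, 14, 18, 37]
[35, 14, 18, 37]
True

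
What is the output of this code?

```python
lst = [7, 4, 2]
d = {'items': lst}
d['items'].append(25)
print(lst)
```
[7, 4, 2, 25]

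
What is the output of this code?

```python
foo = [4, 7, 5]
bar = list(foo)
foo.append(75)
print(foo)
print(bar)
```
[4, 7, 5, 75]
[4, 7, 5]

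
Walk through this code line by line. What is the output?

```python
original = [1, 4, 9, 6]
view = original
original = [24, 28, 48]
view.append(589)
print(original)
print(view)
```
[24, 28, 48]
[1, 4, 9, 6, 589]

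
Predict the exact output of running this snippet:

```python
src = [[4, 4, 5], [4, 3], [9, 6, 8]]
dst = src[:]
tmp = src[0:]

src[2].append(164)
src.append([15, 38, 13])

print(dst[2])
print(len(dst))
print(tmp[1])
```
[9, 6, 8, 164]
3
[4, 3]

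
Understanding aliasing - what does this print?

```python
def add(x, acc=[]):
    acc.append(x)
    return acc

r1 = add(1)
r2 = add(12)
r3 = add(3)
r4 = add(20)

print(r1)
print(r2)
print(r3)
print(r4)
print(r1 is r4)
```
[1, 12, 3, 20]
[1, 12, 3, 20]
[1, 12, 3, 20]
[1, 12, 3, 20]
True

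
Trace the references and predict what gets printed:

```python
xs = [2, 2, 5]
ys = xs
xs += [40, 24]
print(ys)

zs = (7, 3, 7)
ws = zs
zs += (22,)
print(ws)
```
[2, 2, 5, 40, 24]
(7, 3, 7)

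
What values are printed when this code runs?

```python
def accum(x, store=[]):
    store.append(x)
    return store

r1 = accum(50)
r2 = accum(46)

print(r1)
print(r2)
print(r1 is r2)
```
[50, 46]
[50, 46]
True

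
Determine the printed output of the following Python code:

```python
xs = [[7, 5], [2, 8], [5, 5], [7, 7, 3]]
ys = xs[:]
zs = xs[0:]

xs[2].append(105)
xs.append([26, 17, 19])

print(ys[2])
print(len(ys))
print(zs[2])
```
[5, 5, 105]
4
[5, 5, 105]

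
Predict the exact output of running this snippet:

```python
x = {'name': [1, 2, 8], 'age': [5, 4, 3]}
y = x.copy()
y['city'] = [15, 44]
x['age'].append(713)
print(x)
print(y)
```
{'name': [1, 2, 8], 'age': [5, 4, 3, 713]}
{'name': [1, 2, 8], 'age': [5, 4, 3, 713], 'city': [15, 44]}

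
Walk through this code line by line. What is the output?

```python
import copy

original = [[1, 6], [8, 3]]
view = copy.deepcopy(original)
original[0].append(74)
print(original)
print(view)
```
[[1, 6, 74], [8, 3]]
[[1, 6], [8, 3]]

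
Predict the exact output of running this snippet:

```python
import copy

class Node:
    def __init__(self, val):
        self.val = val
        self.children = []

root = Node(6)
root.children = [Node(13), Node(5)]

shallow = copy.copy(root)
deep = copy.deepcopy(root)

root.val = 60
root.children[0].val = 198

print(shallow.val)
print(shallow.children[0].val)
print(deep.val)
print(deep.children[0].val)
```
6
198
6
13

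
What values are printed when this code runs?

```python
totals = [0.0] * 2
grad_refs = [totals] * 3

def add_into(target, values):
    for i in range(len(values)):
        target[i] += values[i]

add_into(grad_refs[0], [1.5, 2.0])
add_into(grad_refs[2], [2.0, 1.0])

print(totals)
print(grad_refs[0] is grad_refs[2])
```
[3.5, 3.0]
True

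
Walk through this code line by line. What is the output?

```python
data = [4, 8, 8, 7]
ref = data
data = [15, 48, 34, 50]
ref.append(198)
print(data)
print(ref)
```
[15, 48, 34, 50]
[4, 8, 8, 7, 198]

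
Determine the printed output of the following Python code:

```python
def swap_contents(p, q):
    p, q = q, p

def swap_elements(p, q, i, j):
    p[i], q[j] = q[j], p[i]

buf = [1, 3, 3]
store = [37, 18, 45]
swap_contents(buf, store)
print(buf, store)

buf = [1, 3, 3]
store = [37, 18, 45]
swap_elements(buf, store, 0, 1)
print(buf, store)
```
[1, 3, 3] [37, 18, 45]
[18, 3, 3] [37, 1, 45]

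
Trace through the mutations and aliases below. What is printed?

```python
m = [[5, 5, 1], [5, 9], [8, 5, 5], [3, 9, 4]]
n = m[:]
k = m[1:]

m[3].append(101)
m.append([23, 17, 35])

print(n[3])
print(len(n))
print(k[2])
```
[3, 9, 4, 101]
4
[3, 9, 4, 101]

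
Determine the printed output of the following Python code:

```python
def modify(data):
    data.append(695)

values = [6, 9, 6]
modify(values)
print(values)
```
[6, 9, 6, 695]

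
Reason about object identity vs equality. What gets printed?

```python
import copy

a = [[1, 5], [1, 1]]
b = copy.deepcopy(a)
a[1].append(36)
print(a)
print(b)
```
[[1, 5], [1, 1, 36]]
[[1, 5], [1, 1]]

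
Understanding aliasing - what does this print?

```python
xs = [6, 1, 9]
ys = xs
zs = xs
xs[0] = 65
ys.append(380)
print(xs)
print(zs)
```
[65, 1, 9, 380]
[65, 1, 9, 380]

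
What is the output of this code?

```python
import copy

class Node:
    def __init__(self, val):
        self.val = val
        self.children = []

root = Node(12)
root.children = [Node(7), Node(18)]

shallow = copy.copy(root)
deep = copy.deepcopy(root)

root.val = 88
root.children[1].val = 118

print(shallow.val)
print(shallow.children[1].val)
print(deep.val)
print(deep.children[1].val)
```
12
118
12
18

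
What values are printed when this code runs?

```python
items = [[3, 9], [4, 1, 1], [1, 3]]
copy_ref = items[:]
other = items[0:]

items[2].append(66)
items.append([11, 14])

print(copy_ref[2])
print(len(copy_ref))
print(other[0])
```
[1, 3, 66]
3
[3, 9]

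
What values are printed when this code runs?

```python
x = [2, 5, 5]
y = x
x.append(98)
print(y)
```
[2, 5, 5, 98]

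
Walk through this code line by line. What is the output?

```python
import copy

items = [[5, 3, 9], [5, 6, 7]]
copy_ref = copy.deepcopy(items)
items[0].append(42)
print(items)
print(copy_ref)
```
[[5, 3, 9, 42], [5, 6, 7]]
[[5, 3, 9], [5, 6, 7]]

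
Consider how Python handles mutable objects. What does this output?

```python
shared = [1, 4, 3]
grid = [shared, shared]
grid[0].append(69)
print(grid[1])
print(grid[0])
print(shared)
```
[1, 4, 3, 69]
[1, 4, 3, 69]
[1, 4, 3, 69]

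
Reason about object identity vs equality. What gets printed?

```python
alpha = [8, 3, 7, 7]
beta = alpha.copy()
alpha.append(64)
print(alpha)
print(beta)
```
[8, 3, 7, 7, 64]
[8, 3, 7, 7]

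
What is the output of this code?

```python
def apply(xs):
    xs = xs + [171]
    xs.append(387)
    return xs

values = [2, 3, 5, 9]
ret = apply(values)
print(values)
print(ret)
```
[2, 3, 5, 9]
[2, 3, 5, 9, 171, 387]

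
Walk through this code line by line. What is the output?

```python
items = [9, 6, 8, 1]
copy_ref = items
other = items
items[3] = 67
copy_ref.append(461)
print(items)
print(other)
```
[9, 6, 8, 67, 461]
[9, 6, 8, 67, 461]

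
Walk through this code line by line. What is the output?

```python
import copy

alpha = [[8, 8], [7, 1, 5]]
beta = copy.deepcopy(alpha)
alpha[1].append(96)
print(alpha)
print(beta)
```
[[8, 8], [7, 1, 5, 96]]
[[8, 8], [7, 1, 5]]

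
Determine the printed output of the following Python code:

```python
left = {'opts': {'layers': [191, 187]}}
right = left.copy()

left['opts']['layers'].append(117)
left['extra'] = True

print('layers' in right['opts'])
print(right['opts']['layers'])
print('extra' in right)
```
True
[191, 187, 117]
False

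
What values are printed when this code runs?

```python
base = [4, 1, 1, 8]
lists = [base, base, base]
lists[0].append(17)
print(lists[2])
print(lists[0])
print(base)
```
[4, 1, 1, 8, 17]
[4, 1, 1, 8, 17]
[4, 1, 1, 8, 17]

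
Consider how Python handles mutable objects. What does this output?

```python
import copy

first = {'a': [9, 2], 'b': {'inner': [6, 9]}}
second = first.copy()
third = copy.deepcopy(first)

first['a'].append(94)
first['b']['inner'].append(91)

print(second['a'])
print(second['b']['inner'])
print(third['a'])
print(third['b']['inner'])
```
[9, 2, 94]
[6, 9, 91]
[9, 2]
[6, 9]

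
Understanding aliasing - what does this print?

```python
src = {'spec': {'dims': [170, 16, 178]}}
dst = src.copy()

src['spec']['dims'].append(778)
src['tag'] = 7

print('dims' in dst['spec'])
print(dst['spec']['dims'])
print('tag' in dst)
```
True
[170, 16, 178, 778]
False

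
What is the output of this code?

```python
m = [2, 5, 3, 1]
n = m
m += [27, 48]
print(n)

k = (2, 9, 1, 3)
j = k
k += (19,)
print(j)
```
[2, 5, 3, 1, 27, 48]
(2, 9, 1, 3)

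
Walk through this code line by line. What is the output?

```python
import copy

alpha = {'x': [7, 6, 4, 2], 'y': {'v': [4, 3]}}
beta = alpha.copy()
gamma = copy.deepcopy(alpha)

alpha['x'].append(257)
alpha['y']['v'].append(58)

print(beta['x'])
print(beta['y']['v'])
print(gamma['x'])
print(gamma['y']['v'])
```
[7, 6, 4, 2, 257]
[4, 3, 58]
[7, 6, 4, 2]
[4, 3]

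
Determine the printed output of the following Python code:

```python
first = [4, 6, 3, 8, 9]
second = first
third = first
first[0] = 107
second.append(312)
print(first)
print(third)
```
[107, 6, 3, 8, 9, 312]
[107, 6, 3, 8, 9, 312]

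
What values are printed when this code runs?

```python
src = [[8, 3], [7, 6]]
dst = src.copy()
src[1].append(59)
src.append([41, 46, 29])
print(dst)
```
[[8, 3], [7, 6, 59]]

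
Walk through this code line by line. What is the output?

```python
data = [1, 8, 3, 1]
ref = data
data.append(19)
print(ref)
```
[1, 8, 3, 1, 19]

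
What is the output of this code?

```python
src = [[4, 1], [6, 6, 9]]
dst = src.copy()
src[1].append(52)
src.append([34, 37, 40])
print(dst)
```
[[4, 1], [6, 6, 9, 52]]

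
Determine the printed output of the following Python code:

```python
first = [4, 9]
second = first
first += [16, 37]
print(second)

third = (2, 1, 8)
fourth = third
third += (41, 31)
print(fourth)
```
[4, 9, 16, 37]
(2, 1, 8)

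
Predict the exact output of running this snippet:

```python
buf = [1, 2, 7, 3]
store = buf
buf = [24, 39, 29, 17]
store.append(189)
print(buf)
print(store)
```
[24, 39, 29, 17]
[1, 2, 7, 3, 189]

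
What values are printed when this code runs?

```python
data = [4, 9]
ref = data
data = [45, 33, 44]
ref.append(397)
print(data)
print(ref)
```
[45, 33, 44]
[4, 9, 397]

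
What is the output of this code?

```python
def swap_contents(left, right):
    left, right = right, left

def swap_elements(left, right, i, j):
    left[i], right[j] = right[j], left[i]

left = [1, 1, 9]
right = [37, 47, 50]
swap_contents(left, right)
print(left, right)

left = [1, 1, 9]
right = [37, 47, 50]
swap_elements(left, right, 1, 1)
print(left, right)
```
[1, 1, 9] [37, 47, 50]
[1, 47, 9] [37, 1, 50]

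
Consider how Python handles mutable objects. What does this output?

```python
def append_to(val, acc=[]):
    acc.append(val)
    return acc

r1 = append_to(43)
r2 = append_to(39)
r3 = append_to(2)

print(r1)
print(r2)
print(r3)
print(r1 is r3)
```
[43, 39, 2]
[43, 39, 2]
[43, 39, 2]
True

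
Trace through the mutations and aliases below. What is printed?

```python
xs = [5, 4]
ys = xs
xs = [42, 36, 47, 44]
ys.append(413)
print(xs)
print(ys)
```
[42, 36, 47, 44]
[5, 4, 413]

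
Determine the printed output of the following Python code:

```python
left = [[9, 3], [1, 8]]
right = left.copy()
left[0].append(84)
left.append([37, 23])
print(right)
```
[[9, 3, 84], [1, 8]]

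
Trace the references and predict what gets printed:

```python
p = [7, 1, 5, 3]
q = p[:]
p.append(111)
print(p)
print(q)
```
[7, 1, 5, 3, 111]
[7, 1, 5, 3]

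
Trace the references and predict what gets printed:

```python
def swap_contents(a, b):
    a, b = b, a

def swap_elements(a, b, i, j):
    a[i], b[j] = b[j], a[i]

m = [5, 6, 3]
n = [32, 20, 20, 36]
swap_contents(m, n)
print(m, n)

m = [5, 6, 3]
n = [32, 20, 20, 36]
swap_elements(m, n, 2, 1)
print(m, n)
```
[5, 6, 3] [32, 20, 20, 36]
[5, 6, 20] [32, 3, 20, 36]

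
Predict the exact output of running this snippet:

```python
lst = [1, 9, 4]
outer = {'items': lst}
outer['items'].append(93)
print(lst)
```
[1, 9, 4, 93]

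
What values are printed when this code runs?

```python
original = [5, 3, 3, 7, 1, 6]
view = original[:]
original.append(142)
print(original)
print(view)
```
[5, 3, 3, 7, 1, 6, 142]
[5, 3, 3, 7, 1, 6]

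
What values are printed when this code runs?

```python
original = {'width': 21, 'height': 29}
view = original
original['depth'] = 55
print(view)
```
{'width': 21, 'height': 29, 'depth': 55}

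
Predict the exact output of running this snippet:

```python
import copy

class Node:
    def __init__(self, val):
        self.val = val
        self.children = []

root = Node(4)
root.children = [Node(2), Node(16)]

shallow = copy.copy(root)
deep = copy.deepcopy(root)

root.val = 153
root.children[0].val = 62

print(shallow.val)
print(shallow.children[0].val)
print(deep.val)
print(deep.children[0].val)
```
4
62
4
2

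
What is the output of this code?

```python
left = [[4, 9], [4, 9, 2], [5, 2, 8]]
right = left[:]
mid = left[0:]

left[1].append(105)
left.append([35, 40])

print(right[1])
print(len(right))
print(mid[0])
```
[4, 9, 2, 105]
3
[4, 9]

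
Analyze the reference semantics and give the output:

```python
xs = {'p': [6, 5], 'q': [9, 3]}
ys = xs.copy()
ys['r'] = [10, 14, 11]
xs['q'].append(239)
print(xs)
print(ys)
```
{'p': [6, 5], 'q': [9, 3, 239]}
{'p': [6, 5], 'q': [9, 3, 239], 'r': [10, 14, 11]}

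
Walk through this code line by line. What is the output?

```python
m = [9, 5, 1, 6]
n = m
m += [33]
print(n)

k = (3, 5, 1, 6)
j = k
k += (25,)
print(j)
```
[9, 5, 1, 6, 33]
(3, 5, 1, 6)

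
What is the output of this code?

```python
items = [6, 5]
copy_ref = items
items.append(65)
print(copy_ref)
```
[6, 5, 65]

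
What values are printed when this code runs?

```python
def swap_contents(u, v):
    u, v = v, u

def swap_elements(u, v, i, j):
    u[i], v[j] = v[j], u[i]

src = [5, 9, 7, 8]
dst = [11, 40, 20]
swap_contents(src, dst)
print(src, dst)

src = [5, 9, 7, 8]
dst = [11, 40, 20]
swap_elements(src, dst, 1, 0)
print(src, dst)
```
[5, 9, 7, 8] [11, 40, 20]
[5, 11, 7, 8] [9, 40, 20]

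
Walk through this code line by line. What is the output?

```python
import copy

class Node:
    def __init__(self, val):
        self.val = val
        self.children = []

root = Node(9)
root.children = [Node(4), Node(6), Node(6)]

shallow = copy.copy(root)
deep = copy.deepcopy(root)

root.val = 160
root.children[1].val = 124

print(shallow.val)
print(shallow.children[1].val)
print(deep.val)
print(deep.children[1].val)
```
9
124
9
6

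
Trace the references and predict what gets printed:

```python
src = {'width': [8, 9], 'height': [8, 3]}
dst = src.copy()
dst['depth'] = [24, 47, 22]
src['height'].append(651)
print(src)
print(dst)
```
{'width': [8, 9], 'height': [8, 3, 651]}
{'width': [8, 9], 'height': [8, 3, 651], 'depth': [24, 47, 22]}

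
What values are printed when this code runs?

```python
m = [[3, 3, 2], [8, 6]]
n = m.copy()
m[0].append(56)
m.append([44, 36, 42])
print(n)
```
[[3, 3, 2, 56], [8, 6]]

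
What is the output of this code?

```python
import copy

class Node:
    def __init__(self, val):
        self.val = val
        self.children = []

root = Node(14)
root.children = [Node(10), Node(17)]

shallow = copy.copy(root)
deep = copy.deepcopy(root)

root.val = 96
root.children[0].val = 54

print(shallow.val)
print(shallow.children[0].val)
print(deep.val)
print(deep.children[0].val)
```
14
54
14
10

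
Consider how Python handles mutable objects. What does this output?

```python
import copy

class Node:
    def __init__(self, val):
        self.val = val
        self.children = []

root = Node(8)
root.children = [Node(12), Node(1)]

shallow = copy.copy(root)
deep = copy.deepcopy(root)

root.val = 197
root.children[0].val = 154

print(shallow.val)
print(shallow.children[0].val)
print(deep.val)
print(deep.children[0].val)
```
8
154
8
12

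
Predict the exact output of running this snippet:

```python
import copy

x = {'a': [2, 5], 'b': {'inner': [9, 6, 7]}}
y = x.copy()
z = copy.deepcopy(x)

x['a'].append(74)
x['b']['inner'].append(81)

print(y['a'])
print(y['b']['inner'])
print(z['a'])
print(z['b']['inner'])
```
[2, 5, 74]
[9, 6, 7, 81]
[2, 5]
[9, 6, 7]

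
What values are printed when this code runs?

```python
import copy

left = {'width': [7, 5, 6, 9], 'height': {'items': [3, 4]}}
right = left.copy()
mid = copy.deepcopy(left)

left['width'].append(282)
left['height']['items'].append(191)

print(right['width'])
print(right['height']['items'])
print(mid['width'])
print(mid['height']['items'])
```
[7, 5, 6, 9, 282]
[3, 4, 191]
[7, 5, 6, 9]
[3, 4]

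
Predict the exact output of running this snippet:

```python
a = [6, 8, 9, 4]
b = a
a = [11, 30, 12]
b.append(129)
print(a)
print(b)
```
[11, 30, 12]
[6, 8, 9, 4, 129]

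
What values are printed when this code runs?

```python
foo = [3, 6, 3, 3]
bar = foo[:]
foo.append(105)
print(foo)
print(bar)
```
[3, 6, 3, 3, 105]
[3, 6, 3, 3]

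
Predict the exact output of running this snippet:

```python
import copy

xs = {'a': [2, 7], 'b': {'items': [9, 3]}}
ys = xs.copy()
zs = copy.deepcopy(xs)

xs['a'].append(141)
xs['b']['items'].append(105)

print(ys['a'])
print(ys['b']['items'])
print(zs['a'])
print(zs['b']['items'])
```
[2, 7, 141]
[9, 3, 105]
[2, 7]
[9, 3]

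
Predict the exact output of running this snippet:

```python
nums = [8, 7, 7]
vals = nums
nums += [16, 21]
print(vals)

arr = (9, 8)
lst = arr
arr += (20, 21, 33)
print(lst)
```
[8, 7, 7, 16, 21]
(9, 8)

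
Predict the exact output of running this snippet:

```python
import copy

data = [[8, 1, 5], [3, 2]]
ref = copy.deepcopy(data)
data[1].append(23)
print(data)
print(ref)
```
[[8, 1, 5], [3, 2, 23]]
[[8, 1, 5], [3, 2]]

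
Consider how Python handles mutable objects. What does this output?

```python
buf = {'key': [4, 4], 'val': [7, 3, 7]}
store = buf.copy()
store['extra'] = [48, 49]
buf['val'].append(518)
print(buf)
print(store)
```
{'key': [4, 4], 'val': [7, 3, 7, 518]}
{'key': [4, 4], 'val': [7, 3, 7, 518], 'extra': [48, 49]}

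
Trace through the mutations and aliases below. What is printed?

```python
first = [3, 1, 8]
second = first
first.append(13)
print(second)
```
[3, 1, 8, 13]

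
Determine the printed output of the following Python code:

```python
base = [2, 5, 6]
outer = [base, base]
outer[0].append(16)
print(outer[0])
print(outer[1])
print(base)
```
[2, 5, 6, 16]
[2, 5, 6, 16]
[2, 5, 6, 16]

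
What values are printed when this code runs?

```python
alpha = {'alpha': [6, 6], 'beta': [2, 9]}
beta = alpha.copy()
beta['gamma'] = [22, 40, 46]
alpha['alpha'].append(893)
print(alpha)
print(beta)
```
{'alpha': [6, 6, 893], 'beta': [2, 9]}
{'alpha': [6, 6, 893], 'beta': [2, 9], 'gamma': [22, 40, 46]}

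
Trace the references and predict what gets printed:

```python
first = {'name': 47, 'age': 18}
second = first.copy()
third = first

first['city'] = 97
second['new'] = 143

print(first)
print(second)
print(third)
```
{'name': 47, 'age': 18, 'city': 97}
{'name': 47, 'age': 18, 'new': 143}
{'name': 47, 'age': 18, 'city': 97}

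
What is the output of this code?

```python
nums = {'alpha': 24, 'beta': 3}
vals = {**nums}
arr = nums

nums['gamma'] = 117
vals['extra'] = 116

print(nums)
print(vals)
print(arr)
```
{'alpha': 24, 'beta': 3, 'gamma': 117}
{'alpha': 24, 'beta': 3, 'extra': 116}
{'alpha': 24, 'beta': 3, 'gamma': 117}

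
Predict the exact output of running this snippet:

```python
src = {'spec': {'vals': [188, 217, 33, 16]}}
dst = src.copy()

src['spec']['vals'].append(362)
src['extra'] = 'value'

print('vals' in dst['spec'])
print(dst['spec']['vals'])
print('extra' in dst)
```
True
[188, 217, 33, 16, 362]
False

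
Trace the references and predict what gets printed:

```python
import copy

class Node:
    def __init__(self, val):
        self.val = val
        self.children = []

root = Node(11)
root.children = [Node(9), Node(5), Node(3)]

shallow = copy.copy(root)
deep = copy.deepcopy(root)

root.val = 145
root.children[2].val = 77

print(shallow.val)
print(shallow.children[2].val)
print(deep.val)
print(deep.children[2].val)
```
11
77
11
3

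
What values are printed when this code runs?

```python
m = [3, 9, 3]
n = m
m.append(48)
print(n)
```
[3, 9, 3, 48]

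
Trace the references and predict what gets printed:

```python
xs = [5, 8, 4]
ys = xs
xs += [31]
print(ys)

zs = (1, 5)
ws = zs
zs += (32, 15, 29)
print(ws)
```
[5, 8, 4, 31]
(1, 5)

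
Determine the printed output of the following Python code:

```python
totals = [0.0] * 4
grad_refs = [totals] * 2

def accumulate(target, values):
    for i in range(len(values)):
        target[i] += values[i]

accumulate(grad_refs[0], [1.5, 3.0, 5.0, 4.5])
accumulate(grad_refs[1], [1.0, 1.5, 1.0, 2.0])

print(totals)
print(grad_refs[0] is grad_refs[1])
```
[2.5, 4.5, 6.0, 6.5]
True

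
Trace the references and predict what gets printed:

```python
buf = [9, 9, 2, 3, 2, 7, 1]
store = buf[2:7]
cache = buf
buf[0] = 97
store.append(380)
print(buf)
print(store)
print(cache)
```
[97, 9, 2, 3, 2, 7, 1]
[2, 3, 2, 7, 1, 380]
[97, 9, 2, 3, 2, 7, 1]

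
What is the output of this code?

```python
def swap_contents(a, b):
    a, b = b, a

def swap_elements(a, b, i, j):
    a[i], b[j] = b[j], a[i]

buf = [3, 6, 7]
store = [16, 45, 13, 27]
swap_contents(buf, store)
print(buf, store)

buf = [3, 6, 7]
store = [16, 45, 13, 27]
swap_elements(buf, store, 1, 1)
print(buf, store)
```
[3, 6, 7] [16, 45, 13, 27]
[3, 45, 7] [16, 6, 13, 27]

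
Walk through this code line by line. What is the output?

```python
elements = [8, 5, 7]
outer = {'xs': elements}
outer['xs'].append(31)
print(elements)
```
[8, 5, 7, 31]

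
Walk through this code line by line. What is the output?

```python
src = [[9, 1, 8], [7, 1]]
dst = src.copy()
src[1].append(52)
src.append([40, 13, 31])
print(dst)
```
[[9, 1, 8], [7, 1, 52]]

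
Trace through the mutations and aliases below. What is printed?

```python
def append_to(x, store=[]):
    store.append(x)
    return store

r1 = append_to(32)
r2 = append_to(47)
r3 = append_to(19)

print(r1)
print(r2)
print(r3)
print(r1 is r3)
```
[32, 47, 19]
[32, 47, 19]
[32, 47, 19]
True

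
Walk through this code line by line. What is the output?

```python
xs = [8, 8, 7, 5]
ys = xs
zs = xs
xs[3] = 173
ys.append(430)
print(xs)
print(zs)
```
[8, 8, 7, 173, 430]
[8, 8, 7, 173, 430]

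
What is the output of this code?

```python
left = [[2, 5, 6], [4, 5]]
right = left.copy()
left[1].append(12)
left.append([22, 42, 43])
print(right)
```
[[2, 5, 6], [4, 5, 12]]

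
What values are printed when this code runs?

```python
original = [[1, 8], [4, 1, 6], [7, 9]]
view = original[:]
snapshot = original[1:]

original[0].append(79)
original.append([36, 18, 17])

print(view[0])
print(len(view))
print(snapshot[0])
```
[1, 8, 79]
3
[4, 1, 6]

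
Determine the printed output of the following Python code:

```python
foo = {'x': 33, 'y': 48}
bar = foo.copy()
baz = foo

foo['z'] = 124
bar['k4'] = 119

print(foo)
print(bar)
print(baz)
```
{'x': 33, 'y': 48, 'z': 124}
{'x': 33, 'y': 48, 'k4': 119}
{'x': 33, 'y': 48, 'z': 124}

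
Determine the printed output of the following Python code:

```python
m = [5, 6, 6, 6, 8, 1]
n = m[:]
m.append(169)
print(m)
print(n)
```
[5, 6, 6, 6, 8, 1, 169]
[5, 6, 6, 6, 8, 1]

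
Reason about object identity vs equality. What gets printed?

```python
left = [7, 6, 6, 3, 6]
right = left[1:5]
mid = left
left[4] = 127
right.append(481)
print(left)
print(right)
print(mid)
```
[7, 6, 6, 3, 127]
[6, 6, 3, 6, 481]
[7, 6, 6, 3, 127]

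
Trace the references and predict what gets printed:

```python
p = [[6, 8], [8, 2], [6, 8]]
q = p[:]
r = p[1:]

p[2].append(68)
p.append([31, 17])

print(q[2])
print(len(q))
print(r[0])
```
[6, 8, 68]
3
[8, 2]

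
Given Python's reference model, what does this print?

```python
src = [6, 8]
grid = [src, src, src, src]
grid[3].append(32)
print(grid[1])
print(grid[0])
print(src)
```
[6, 8, 32]
[6, 8, 32]
[6, 8, 32]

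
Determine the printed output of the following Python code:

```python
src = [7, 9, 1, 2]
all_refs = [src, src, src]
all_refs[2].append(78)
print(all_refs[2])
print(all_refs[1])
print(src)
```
[7, 9, 1, 2, 78]
[7, 9, 1, 2, 78]
[7, 9, 1, 2, 78]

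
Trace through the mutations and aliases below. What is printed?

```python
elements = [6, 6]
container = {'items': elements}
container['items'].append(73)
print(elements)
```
[6, 6, 73]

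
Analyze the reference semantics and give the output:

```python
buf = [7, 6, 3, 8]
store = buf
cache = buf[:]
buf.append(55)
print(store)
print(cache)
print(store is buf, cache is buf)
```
[7, 6, 3, 8, 55]
[7, 6, 3, 8]
True False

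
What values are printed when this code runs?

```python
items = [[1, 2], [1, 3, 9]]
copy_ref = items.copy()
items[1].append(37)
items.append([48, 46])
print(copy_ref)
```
[[1, 2], [1, 3, 9, 37]]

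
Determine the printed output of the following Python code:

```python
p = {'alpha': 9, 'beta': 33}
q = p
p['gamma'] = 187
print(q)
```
{'alpha': 9, 'beta': 33, 'gamma': 187}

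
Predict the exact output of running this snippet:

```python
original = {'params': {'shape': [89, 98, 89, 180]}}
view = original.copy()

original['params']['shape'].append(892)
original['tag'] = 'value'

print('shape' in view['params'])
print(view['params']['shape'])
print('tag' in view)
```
True
[89, 98, 89, 180, 892]
False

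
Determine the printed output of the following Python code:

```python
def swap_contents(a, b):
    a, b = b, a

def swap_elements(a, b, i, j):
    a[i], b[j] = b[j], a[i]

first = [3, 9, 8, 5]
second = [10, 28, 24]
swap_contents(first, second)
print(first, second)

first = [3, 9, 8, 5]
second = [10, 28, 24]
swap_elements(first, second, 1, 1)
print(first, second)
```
[3, 9, 8, 5] [10, 28, 24]
[3, 28, 8, 5] [10, 9, 24]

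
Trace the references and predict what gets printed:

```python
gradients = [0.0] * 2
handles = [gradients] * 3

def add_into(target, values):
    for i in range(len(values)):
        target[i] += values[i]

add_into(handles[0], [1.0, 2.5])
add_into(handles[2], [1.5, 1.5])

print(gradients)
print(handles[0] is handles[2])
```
[2.5, 4.0]
True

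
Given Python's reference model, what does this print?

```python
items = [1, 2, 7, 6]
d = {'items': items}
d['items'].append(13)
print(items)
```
[1, 2, 7, 6, 13]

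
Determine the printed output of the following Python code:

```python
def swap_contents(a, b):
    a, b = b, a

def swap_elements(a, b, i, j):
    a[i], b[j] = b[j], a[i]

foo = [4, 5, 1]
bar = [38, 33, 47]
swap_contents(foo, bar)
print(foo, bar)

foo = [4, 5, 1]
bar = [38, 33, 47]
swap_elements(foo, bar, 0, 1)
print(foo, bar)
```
[4, 5, 1] [38, 33, 47]
[33, 5, 1] [38, 4, 47]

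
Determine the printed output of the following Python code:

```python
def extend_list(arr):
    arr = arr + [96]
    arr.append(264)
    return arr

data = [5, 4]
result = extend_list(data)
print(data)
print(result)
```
[5, 4]
[5, 4, 96, 264]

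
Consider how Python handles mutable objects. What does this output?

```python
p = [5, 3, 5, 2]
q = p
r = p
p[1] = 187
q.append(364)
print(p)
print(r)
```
[5, 187, 5, 2, 364]
[5, 187, 5, 2, 364]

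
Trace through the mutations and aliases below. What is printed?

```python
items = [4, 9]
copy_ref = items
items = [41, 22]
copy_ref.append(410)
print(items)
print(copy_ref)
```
[41, 22]
[4, 9, 410]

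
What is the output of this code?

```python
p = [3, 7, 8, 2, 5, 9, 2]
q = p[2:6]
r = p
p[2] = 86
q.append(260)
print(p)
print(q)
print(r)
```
[3, 7, 86, 2, 5, 9, 2]
[8, 2, 5, 9, 260]
[3, 7, 86, 2, 5, 9, 2]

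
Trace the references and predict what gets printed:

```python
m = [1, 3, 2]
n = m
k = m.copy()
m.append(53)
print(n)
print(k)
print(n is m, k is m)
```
[1, 3, 2, 53]
[1, 3, 2]
True False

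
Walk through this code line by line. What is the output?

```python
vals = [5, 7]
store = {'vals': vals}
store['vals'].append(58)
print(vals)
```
[5, 7, 58]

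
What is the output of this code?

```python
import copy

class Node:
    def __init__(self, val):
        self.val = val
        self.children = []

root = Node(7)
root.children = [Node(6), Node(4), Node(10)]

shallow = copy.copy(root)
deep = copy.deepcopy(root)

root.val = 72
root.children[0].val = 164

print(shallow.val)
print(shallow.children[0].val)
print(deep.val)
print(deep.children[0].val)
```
7
164
7
6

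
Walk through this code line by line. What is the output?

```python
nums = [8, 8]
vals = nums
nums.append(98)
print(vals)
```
[8, 8, 98]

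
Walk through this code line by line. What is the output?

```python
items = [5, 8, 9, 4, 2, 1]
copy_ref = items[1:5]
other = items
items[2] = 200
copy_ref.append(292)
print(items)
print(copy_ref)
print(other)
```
[5, 8, 200, 4, 2, 1]
[8, 9, 4, 2, 292]
[5, 8, 200, 4, 2, 1]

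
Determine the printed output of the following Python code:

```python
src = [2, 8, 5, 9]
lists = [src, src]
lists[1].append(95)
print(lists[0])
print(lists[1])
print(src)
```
[2, 8, 5, 9, 95]
[2, 8, 5, 9, 95]
[2, 8, 5, 9, 95]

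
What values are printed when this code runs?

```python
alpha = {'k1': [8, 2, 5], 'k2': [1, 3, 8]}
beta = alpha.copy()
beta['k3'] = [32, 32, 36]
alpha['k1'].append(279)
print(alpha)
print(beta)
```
{'k1': [8, 2, 5, 279], 'k2': [1, 3, 8]}
{'k1': [8, 2, 5, 279], 'k2': [1, 3, 8], 'k3': [32, 32, 36]}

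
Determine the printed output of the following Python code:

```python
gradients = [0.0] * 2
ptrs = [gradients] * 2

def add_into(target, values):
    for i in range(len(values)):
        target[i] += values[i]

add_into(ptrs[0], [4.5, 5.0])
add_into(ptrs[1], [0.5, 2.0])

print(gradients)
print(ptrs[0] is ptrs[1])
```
[5.0, 7.0]
True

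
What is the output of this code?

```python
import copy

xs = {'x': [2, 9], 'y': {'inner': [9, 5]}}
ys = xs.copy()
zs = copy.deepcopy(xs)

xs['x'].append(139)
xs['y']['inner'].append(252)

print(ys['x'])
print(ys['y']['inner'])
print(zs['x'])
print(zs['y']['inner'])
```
[2, 9, 139]
[9, 5, 252]
[2, 9]
[9, 5]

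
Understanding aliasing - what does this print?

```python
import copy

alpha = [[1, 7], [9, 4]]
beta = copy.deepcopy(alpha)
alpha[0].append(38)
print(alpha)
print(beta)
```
[[1, 7, 38], [9, 4]]
[[1, 7], [9, 4]]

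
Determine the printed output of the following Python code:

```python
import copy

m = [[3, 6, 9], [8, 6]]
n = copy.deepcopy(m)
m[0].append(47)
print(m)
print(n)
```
[[3, 6, 9, 47], [8, 6]]
[[3, 6, 9], [8, 6]]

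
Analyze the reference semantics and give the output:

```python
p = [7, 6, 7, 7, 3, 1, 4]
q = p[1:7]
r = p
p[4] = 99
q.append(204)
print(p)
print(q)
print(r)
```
[7, 6, 7, 7, 99, 1, 4]
[6, 7, 7, 3, 1, 4, 204]
[7, 6, 7, 7, 99, 1, 4]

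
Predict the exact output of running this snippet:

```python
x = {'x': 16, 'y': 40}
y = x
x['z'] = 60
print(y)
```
{'x': 16, 'y': 40, 'z': 60}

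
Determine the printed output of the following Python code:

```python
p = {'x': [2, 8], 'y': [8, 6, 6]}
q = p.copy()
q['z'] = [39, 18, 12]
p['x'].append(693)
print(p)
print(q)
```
{'x': [2, 8, 693], 'y': [8, 6, 6]}
{'x': [2, 8, 693], 'y': [8, 6, 6], 'z': [39, 18, 12]}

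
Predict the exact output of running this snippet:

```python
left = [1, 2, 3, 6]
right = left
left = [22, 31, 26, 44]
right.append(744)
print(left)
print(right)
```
[22, 31, 26, 44]
[1, 2, 3, 6, 744]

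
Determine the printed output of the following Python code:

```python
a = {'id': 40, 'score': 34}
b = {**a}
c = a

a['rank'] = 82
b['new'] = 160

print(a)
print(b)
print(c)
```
{'id': 40, 'score': 34, 'rank': 82}
{'id': 40, 'score': 34, 'new': 160}
{'id': 40, 'score': 34, 'rank': 82}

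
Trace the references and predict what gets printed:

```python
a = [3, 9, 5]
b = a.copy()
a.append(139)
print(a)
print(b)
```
[3, 9, 5, 139]
[3, 9, 5]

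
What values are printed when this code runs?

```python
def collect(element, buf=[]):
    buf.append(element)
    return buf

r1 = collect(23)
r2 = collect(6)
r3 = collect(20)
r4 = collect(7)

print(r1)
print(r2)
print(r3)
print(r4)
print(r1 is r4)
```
[23, 6, 20, 7]
[23, 6, 20, 7]
[23, 6, 20, 7]
[23, 6, 20, 7]
True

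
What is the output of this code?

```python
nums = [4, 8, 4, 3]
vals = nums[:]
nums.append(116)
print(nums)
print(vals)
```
[4, 8, 4, 3, 116]
[4, 8, 4, 3]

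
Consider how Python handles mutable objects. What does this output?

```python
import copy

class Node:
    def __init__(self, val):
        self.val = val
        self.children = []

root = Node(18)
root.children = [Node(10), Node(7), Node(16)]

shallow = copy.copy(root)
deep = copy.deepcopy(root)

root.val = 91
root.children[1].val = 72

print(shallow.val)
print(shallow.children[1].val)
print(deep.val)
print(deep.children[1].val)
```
18
72
18
7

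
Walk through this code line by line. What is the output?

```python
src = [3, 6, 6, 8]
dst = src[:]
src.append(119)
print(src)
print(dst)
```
[3, 6, 6, 8, 119]
[3, 6, 6, 8]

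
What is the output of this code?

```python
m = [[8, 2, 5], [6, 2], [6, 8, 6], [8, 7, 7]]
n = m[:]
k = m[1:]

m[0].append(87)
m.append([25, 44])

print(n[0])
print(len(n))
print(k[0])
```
[8, 2, 5, 87]
4
[6, 2]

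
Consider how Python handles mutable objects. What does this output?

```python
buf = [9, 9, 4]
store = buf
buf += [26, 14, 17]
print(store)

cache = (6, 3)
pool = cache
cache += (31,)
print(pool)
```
[9, 9, 4, 26, 14, 17]
(6, 3)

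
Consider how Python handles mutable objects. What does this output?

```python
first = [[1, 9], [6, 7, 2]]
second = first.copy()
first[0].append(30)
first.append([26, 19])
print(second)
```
[[1, 9, 30], [6, 7, 2]]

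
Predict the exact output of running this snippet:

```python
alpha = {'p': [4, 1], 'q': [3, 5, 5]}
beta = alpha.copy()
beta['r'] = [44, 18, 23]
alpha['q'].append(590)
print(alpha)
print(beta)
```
{'p': [4, 1], 'q': [3, 5, 5, 590]}
{'p': [4, 1], 'q': [3, 5, 5, 590], 'r': [44, 18, 23]}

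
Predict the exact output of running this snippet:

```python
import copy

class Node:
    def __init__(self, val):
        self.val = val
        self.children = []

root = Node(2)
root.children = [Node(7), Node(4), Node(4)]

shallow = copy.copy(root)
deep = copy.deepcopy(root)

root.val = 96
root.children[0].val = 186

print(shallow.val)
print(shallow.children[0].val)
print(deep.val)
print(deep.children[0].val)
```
2
186
2
7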